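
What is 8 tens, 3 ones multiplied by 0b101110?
Convert 8 tens, 3 ones (place-value notation) → 8×10 + 3 = 83 (decimal)
Convert 0b101110 (binary) → 32 + 8 + 4 + 2 = 46 (decimal)
Compute 83 × 46 = 3818
3818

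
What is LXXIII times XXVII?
Convert LXXIII (Roman numeral) → 50 + 10 + 10 + 1 + 1 + 1 = 73 (decimal)
Convert XXVII (Roman numeral) → 10 + 10 + 5 + 1 + 1 = 27 (decimal)
Compute 73 × 27 = 1971
1971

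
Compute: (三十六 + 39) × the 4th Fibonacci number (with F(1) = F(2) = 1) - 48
Convert 三十六 (Chinese numeral) → 3×10 + 6 = 36 (decimal)
Convert the 4th Fibonacci number (with F(1) = F(2) = 1) (Fibonacci index) → 1, 1, 2, 3 → 3 (decimal)
Expression in decimal: (36 + 39) × 3 - 48
Parentheses first: 36 + 39 = 75
Multiply: 75 × 3 = 225
Subtract: 225 - 48 = 177
177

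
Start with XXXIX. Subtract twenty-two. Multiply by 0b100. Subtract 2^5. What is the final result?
Convert XXXIX (Roman numeral) → 10 + 10 + 10 + 9 = 39 (decimal)
Start: 39
Convert twenty-two (English words) → 22 (decimal)
39 - 22 = 17
Convert 0b100 (binary) → 4 (decimal)
17 × 4 = 68
Convert 2^5 (power) → 32 (decimal)
68 - 32 = 36
36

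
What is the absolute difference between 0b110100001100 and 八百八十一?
Convert 0b110100001100 (binary) → 2048 + 1024 + 256 + 8 + 4 = 3340 (decimal)
Convert 八百八十一 (Chinese numeral) → 8×100 + 8×10 + 1 = 881 (decimal)
Compute |3340 - 881| = 2459
2459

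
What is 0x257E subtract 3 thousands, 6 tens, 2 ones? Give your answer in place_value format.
Convert 0x257E (hexadecimal) → 2×4096 + 5×256 + 7×16 + 14 = 9598 (decimal)
Convert 3 thousands, 6 tens, 2 ones (place-value notation) → 3×1000 + 6×10 + 2 = 3062 (decimal)
Compute 9598 - 3062 = 6536
Convert 6536 (decimal) → 6536 = 6×1000 + 5×100 + 3×10 + 6 → 6 thousands, 5 hundreds, 3 tens, 6 ones (place-value notation)
6 thousands, 5 hundreds, 3 tens, 6 ones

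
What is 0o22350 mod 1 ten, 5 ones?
Convert 0o22350 (octal) → 2×4096 + 2×512 + 3×64 + 5×8 = 9448 (decimal)
Convert 1 ten, 5 ones (place-value notation) → 1×10 + 5 = 15 (decimal)
Compute 9448 mod 15 = 13
13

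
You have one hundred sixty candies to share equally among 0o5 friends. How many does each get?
Convert one hundred sixty (English words) → 1×100 + 60 = 160 (decimal)
Convert 0o5 (octal) → 5 (decimal)
Compute 160 ÷ 5 = 32
32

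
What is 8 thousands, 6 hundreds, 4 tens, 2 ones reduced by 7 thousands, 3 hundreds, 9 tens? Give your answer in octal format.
Convert 8 thousands, 6 hundreds, 4 tens, 2 ones (place-value notation) → 8×1000 + 6×100 + 4×10 + 2 = 8642 (decimal)
Convert 7 thousands, 3 hundreds, 9 tens (place-value notation) → 7×1000 + 3×100 + 9×10 = 7390 (decimal)
Compute 8642 - 7390 = 1252
Convert 1252 (decimal) → 1252 = 2×512 + 3×64 + 4×8 + 4 → 0o2344 (octal)
0o2344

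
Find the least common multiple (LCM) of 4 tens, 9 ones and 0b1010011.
Convert 4 tens, 9 ones (place-value notation) → 4×10 + 9 = 49 (decimal)
Convert 0b1010011 (binary) → 64 + 16 + 2 + 1 = 83 (decimal)
Compute lcm(49, 83) = 4067
4067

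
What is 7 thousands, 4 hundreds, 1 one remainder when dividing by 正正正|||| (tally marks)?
Convert 7 thousands, 4 hundreds, 1 one (place-value notation) → 7×1000 + 4×100 + 1 = 7401 (decimal)
Convert 正正正|||| (tally marks) → 5 + 5 + 5 + 4 = 19 (decimal)
Compute 7401 mod 19 = 10
10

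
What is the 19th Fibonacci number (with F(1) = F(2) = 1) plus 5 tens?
The 19th Fibonacci number (with F(1) = F(2) = 1) = 4181
Convert 5 tens (place-value notation) → 5×10 = 50 (decimal)
Compute 4181 + 50 = 4231
4231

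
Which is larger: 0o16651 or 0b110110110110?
Convert 0o16651 (octal) → 1×4096 + 6×512 + 6×64 + 5×8 + 1 = 7593 (decimal)
Convert 0b110110110110 (binary) → 2048 + 1024 + 256 + 128 + 32 + 16 + 4 + 2 = 3510 (decimal)
Compare 7593 vs 3510: larger = 7593
7593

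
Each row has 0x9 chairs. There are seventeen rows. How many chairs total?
Convert 0x9 (hexadecimal) → 9 (decimal)
Convert seventeen (English words) → 17 (decimal)
Compute 9 × 17 = 153
153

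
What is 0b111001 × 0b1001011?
Convert 0b111001 (binary) → 32 + 16 + 8 + 1 = 57 (decimal)
Convert 0b1001011 (binary) → 64 + 8 + 2 + 1 = 75 (decimal)
Compute 57 × 75 = 4275
4275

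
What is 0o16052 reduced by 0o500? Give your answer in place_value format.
Convert 0o16052 (octal) → 1×4096 + 6×512 + 5×8 + 2 = 7210 (decimal)
Convert 0o500 (octal) → 5×64 = 320 (decimal)
Compute 7210 - 320 = 6890
Convert 6890 (decimal) → 6890 = 6×1000 + 8×100 + 9×10 → 6 thousands, 8 hundreds, 9 tens (place-value notation)
6 thousands, 8 hundreds, 9 tens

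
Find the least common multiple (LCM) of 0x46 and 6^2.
Convert 0x46 (hexadecimal) → 4×16 + 6 = 70 (decimal)
Convert 6^2 (power) → 36 (decimal)
Compute lcm(70, 36) = 1260
1260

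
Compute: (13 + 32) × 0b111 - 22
Convert 0b111 (binary) → 4 + 2 + 1 = 7 (decimal)
Expression in decimal: (13 + 32) × 7 - 22
Parentheses first: 13 + 32 = 45
Multiply: 45 × 7 = 315
Subtract: 315 - 22 = 293
293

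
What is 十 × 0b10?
Convert 十 (Chinese numeral) → 1×10 = 10 (decimal)
Convert 0b10 (binary) → 2 (decimal)
Compute 10 × 2 = 20
20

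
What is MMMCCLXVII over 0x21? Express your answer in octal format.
Convert MMMCCLXVII (Roman numeral) → 1000 + 1000 + 1000 + 100 + 100 + 50 + 10 + 5 + 1 + 1 = 3267 (decimal)
Convert 0x21 (hexadecimal) → 2×16 + 1 = 33 (decimal)
Compute 3267 ÷ 33 = 99
Convert 99 (decimal) → 99 = 1×64 + 4×8 + 3 → 0o143 (octal)
0o143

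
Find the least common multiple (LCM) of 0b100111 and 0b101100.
Convert 0b100111 (binary) → 32 + 4 + 2 + 1 = 39 (decimal)
Convert 0b101100 (binary) → 32 + 8 + 4 = 44 (decimal)
Compute lcm(39, 44) = 1716
1716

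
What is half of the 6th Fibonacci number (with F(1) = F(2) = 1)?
The 6th Fibonacci number (with F(1) = F(2) = 1): 1, 1, 2, 3, 5, 8 → 8
Compute 8 ÷ 2 = 4
4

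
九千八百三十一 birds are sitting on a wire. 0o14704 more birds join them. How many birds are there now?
Convert 九千八百三十一 (Chinese numeral) → 9×1000 + 8×100 + 3×10 + 1 = 9831 (decimal)
Convert 0o14704 (octal) → 1×4096 + 4×512 + 7×64 + 4 = 6596 (decimal)
Compute 9831 + 6596 = 16427
16427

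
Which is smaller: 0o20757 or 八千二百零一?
Convert 0o20757 (octal) → 2×4096 + 7×64 + 5×8 + 7 = 8687 (decimal)
Convert 八千二百零一 (Chinese numeral) → 8×1000 + 2×100 + 1 = 8201 (decimal)
Compare 8687 vs 8201: smaller = 8201
8201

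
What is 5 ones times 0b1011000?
Convert 5 ones (place-value notation) → 5 (decimal)
Convert 0b1011000 (binary) → 64 + 16 + 8 = 88 (decimal)
Compute 5 × 88 = 440
440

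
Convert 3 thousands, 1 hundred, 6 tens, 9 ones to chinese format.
Convert 3 thousands, 1 hundred, 6 tens, 9 ones (place-value notation) → 3×1000 + 1×100 + 6×10 + 9 = 3169 (decimal)
Convert 3169 (decimal) → 3169 = 3×1000 + 1×100 + 6×10 + 9 → 三千一百六十九 (Chinese numeral)
三千一百六十九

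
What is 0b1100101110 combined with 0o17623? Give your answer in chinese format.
Convert 0b1100101110 (binary) → 512 + 256 + 32 + 8 + 4 + 2 = 814 (decimal)
Convert 0o17623 (octal) → 1×4096 + 7×512 + 6×64 + 2×8 + 3 = 8083 (decimal)
Compute 814 + 8083 = 8897
Convert 8897 (decimal) → 8897 = 8×1000 + 8×100 + 9×10 + 7 → 八千八百九十七 (Chinese numeral)
八千八百九十七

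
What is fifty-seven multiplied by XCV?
Convert fifty-seven (English words) → 57 (decimal)
Convert XCV (Roman numeral) → 90 + 5 = 95 (decimal)
Compute 57 × 95 = 5415
5415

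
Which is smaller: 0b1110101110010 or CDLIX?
Convert 0b1110101110010 (binary) → 4096 + 2048 + 1024 + 256 + 64 + 32 + 16 + 2 = 7538 (decimal)
Convert CDLIX (Roman numeral) → 400 + 50 + 9 = 459 (decimal)
Compare 7538 vs 459: smaller = 459
459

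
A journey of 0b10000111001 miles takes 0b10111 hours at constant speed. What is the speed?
Convert 0b10000111001 (binary) → 1024 + 32 + 16 + 8 + 1 = 1081 (decimal)
Convert 0b10111 (binary) → 16 + 4 + 2 + 1 = 23 (decimal)
Compute 1081 ÷ 23 = 47
47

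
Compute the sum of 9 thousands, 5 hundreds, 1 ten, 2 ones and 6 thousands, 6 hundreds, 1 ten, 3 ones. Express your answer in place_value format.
Convert 9 thousands, 5 hundreds, 1 ten, 2 ones (place-value notation) → 9×1000 + 5×100 + 1×10 + 2 = 9512 (decimal)
Convert 6 thousands, 6 hundreds, 1 ten, 3 ones (place-value notation) → 6×1000 + 6×100 + 1×10 + 3 = 6613 (decimal)
Compute 9512 + 6613 = 16125
Convert 16125 (decimal) → 16125 = 16×1000 + 1×100 + 2×10 + 5 → 16 thousands, 1 hundred, 2 tens, 5 ones (place-value notation)
16 thousands, 1 hundred, 2 tens, 5 ones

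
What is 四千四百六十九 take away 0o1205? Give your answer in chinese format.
Convert 四千四百六十九 (Chinese numeral) → 4×1000 + 4×100 + 6×10 + 9 = 4469 (decimal)
Convert 0o1205 (octal) → 1×512 + 2×64 + 5 = 645 (decimal)
Compute 4469 - 645 = 3824
Convert 3824 (decimal) → 3824 = 3×1000 + 8×100 + 2×10 + 4 → 三千八百二十四 (Chinese numeral)
三千八百二十四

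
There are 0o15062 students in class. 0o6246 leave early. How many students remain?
Convert 0o15062 (octal) → 1×4096 + 5×512 + 6×8 + 2 = 6706 (decimal)
Convert 0o6246 (octal) → 6×512 + 2×64 + 4×8 + 6 = 3238 (decimal)
Compute 6706 - 3238 = 3468
3468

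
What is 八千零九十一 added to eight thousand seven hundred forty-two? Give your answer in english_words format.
Convert 八千零九十一 (Chinese numeral) → 8×1000 + 9×10 + 1 = 8091 (decimal)
Convert eight thousand seven hundred forty-two (English words) → 8×1000 + 7×100 + 42 = 8742 (decimal)
Compute 8091 + 8742 = 16833
Convert 16833 (decimal) → 16833 = 16×1000 + 8×100 + 33 → sixteen thousand eight hundred thirty-three (English words)
sixteen thousand eight hundred thirty-three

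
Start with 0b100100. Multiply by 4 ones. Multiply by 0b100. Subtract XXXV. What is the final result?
Convert 0b100100 (binary) → 32 + 4 = 36 (decimal)
Start: 36
Convert 4 ones (place-value notation) → 4 (decimal)
36 × 4 = 144
Convert 0b100 (binary) → 4 (decimal)
144 × 4 = 576
Convert XXXV (Roman numeral) → 10 + 10 + 10 + 5 = 35 (decimal)
576 - 35 = 541
541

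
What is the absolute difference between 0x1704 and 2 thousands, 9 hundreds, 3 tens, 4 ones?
Convert 0x1704 (hexadecimal) → 1×4096 + 7×256 + 4 = 5892 (decimal)
Convert 2 thousands, 9 hundreds, 3 tens, 4 ones (place-value notation) → 2×1000 + 9×100 + 3×10 + 4 = 2934 (decimal)
Compute |5892 - 2934| = 2958
2958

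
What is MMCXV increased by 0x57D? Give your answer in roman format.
Convert MMCXV (Roman numeral) → 1000 + 1000 + 100 + 10 + 5 = 2115 (decimal)
Convert 0x57D (hexadecimal) → 5×256 + 7×16 + 13 = 1405 (decimal)
Compute 2115 + 1405 = 3520
Convert 3520 (decimal) → 3520 = 1000 + 1000 + 1000 + 500 + 10 + 10 → MMMDXX (Roman numeral)
MMMDXX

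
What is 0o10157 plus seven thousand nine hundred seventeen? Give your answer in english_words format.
Convert 0o10157 (octal) → 1×4096 + 1×64 + 5×8 + 7 = 4207 (decimal)
Convert seven thousand nine hundred seventeen (English words) → 7×1000 + 9×100 + 17 = 7917 (decimal)
Compute 4207 + 7917 = 12124
Convert 12124 (decimal) → 12124 = 12×1000 + 1×100 + 24 → twelve thousand one hundred twenty-four (English words)
twelve thousand one hundred twenty-four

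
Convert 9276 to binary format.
Convert 9276 (decimal) → 9276 = 8192 + 1024 + 32 + 16 + 8 + 4 → 0b10010000111100 (binary)
0b10010000111100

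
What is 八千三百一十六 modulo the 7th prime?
Convert 八千三百一十六 (Chinese numeral) → 8×1000 + 3×100 + 1×10 + 6 = 8316 (decimal)
Convert the 7th prime (prime index) → 17 (decimal)
Compute 8316 mod 17 = 3
3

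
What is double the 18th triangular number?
The 18th triangular number = 18×19/2 = 171
Compute 171 × 2 = 342
342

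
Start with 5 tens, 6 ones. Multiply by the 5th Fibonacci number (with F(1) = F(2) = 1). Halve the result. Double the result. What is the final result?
Convert 5 tens, 6 ones (place-value notation) → 5×10 + 6 = 56 (decimal)
Start: 56
Convert the 5th Fibonacci number (with F(1) = F(2) = 1) (Fibonacci index) → 1, 1, 2, 3, 5 → 5 (decimal)
56 × 5 = 280
280 ÷ 2 = 140
140 × 2 = 280
280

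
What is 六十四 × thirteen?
Convert 六十四 (Chinese numeral) → 6×10 + 4 = 64 (decimal)
Convert thirteen (English words) → 13 (decimal)
Compute 64 × 13 = 832
832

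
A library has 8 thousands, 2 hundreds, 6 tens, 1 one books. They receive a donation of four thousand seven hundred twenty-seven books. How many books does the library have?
Convert 8 thousands, 2 hundreds, 6 tens, 1 one (place-value notation) → 8×1000 + 2×100 + 6×10 + 1 = 8261 (decimal)
Convert four thousand seven hundred twenty-seven (English words) → 4×1000 + 7×100 + 27 = 4727 (decimal)
Compute 8261 + 4727 = 12988
12988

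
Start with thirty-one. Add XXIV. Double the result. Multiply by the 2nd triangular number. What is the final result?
Convert thirty-one (English words) → 31 (decimal)
Start: 31
Convert XXIV (Roman numeral) → 10 + 10 + 4 = 24 (decimal)
31 + 24 = 55
55 × 2 = 110
Convert the 2nd triangular number (triangular index) → 2×3/2 = 3 (decimal)
110 × 3 = 330
330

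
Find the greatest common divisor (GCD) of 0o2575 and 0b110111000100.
Convert 0o2575 (octal) → 2×512 + 5×64 + 7×8 + 5 = 1405 (decimal)
Convert 0b110111000100 (binary) → 2048 + 1024 + 256 + 128 + 64 + 4 = 3524 (decimal)
Compute gcd(1405, 3524) = 1
1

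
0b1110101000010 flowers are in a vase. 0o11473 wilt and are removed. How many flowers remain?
Convert 0b1110101000010 (binary) → 4096 + 2048 + 1024 + 256 + 64 + 2 = 7490 (decimal)
Convert 0o11473 (octal) → 1×4096 + 1×512 + 4×64 + 7×8 + 3 = 4923 (decimal)
Compute 7490 - 4923 = 2567
2567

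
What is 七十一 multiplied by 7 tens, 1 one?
Convert 七十一 (Chinese numeral) → 7×10 + 1 = 71 (decimal)
Convert 7 tens, 1 one (place-value notation) → 7×10 + 1 = 71 (decimal)
Compute 71 × 71 = 5041
5041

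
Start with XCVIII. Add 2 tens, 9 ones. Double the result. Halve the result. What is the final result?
Convert XCVIII (Roman numeral) → 90 + 5 + 1 + 1 + 1 = 98 (decimal)
Start: 98
Convert 2 tens, 9 ones (place-value notation) → 2×10 + 9 = 29 (decimal)
98 + 29 = 127
127 × 2 = 254
254 ÷ 2 = 127
127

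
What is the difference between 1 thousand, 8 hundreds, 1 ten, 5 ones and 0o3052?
Convert 1 thousand, 8 hundreds, 1 ten, 5 ones (place-value notation) → 1×1000 + 8×100 + 1×10 + 5 = 1815 (decimal)
Convert 0o3052 (octal) → 3×512 + 5×8 + 2 = 1578 (decimal)
Difference: |1815 - 1578| = 237
237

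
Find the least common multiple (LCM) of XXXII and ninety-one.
Convert XXXII (Roman numeral) → 10 + 10 + 10 + 1 + 1 = 32 (decimal)
Convert ninety-one (English words) → 91 (decimal)
Compute lcm(32, 91) = 2912
2912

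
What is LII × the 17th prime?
Convert LII (Roman numeral) → 50 + 1 + 1 = 52 (decimal)
Convert the 17th prime (prime index) → 59 (decimal)
Compute 52 × 59 = 3068
3068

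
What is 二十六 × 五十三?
Convert 二十六 (Chinese numeral) → 2×10 + 6 = 26 (decimal)
Convert 五十三 (Chinese numeral) → 5×10 + 3 = 53 (decimal)
Compute 26 × 53 = 1378
1378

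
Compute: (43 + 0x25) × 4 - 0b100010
Convert 0x25 (hexadecimal) → 2×16 + 5 = 37 (decimal)
Convert 0b100010 (binary) → 32 + 2 = 34 (decimal)
Expression in decimal: (43 + 37) × 4 - 34
Parentheses first: 43 + 37 = 80
Multiply: 80 × 4 = 320
Subtract: 320 - 34 = 286
286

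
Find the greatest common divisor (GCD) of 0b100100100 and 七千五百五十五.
Convert 0b100100100 (binary) → 256 + 32 + 4 = 292 (decimal)
Convert 七千五百五十五 (Chinese numeral) → 7×1000 + 5×100 + 5×10 + 5 = 7555 (decimal)
Compute gcd(292, 7555) = 1
1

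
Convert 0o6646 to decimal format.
Convert 0o6646 (octal) → 6×512 + 6×64 + 4×8 + 6 = 3494 (decimal)
3494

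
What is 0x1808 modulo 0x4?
Convert 0x1808 (hexadecimal) → 1×4096 + 8×256 + 8 = 6152 (decimal)
Convert 0x4 (hexadecimal) → 4 (decimal)
Compute 6152 mod 4 = 0
0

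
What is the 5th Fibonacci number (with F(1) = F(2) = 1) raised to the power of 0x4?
Convert the 5th Fibonacci number (with F(1) = F(2) = 1) (Fibonacci index) → 1, 1, 2, 3, 5 → 5 (decimal)
Convert 0x4 (hexadecimal) → 4 (decimal)
Compute 5 ^ 4 = 625
625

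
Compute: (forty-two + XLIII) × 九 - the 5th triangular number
Convert forty-two (English words) → 42 (decimal)
Convert XLIII (Roman numeral) → 40 + 1 + 1 + 1 = 43 (decimal)
Convert 九 (Chinese numeral) → 9 (decimal)
Convert the 5th triangular number (triangular index) → 5×6/2 = 15 (decimal)
Expression in decimal: (42 + 43) × 9 - 15
Parentheses first: 42 + 43 = 85
Multiply: 85 × 9 = 765
Subtract: 765 - 15 = 750
750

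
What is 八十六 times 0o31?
Convert 八十六 (Chinese numeral) → 8×10 + 6 = 86 (decimal)
Convert 0o31 (octal) → 3×8 + 1 = 25 (decimal)
Compute 86 × 25 = 2150
2150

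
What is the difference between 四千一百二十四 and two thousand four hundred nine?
Convert 四千一百二十四 (Chinese numeral) → 4×1000 + 1×100 + 2×10 + 4 = 4124 (decimal)
Convert two thousand four hundred nine (English words) → 2×1000 + 4×100 + 9 = 2409 (decimal)
Difference: |4124 - 2409| = 1715
1715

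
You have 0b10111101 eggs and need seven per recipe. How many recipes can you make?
Convert 0b10111101 (binary) → 128 + 32 + 16 + 8 + 4 + 1 = 189 (decimal)
Convert seven (English words) → 7 (decimal)
Compute 189 ÷ 7 = 27
27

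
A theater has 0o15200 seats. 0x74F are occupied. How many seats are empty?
Convert 0o15200 (octal) → 1×4096 + 5×512 + 2×64 = 6784 (decimal)
Convert 0x74F (hexadecimal) → 7×256 + 4×16 + 15 = 1871 (decimal)
Compute 6784 - 1871 = 4913
4913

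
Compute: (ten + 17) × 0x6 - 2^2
Convert ten (English words) → 10 (decimal)
Convert 0x6 (hexadecimal) → 6 (decimal)
Convert 2^2 (power) → 4 (decimal)
Expression in decimal: (10 + 17) × 6 - 4
Parentheses first: 10 + 17 = 27
Multiply: 27 × 6 = 162
Subtract: 162 - 4 = 158
158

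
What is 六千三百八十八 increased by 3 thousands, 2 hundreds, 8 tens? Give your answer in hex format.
Convert 六千三百八十八 (Chinese numeral) → 6×1000 + 3×100 + 8×10 + 8 = 6388 (decimal)
Convert 3 thousands, 2 hundreds, 8 tens (place-value notation) → 3×1000 + 2×100 + 8×10 = 3280 (decimal)
Compute 6388 + 3280 = 9668
Convert 9668 (decimal) → 9668 = 2×4096 + 5×256 + 12×16 + 4 → 0x25C4 (hexadecimal)
0x25C4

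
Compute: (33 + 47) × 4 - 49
Parentheses first: 33 + 47 = 80
Multiply: 80 × 4 = 320
Subtract: 320 - 49 = 271
271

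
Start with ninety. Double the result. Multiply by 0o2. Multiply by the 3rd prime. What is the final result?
Convert ninety (English words) → 90 (decimal)
Start: 90
90 × 2 = 180
Convert 0o2 (octal) → 2 (decimal)
180 × 2 = 360
Convert the 3rd prime (prime index) → 5 (decimal)
360 × 5 = 1800
1800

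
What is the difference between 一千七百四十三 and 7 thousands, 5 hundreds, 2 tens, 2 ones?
Convert 一千七百四十三 (Chinese numeral) → 1×1000 + 7×100 + 4×10 + 3 = 1743 (decimal)
Convert 7 thousands, 5 hundreds, 2 tens, 2 ones (place-value notation) → 7×1000 + 5×100 + 2×10 + 2 = 7522 (decimal)
Difference: |1743 - 7522| = 5779
5779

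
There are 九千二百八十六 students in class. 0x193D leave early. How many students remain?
Convert 九千二百八十六 (Chinese numeral) → 9×1000 + 2×100 + 8×10 + 6 = 9286 (decimal)
Convert 0x193D (hexadecimal) → 1×4096 + 9×256 + 3×16 + 13 = 6461 (decimal)
Compute 9286 - 6461 = 2825
2825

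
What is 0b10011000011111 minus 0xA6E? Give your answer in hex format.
Convert 0b10011000011111 (binary) → 8192 + 1024 + 512 + 16 + 8 + 4 + 2 + 1 = 9759 (decimal)
Convert 0xA6E (hexadecimal) → 10×256 + 6×16 + 14 = 2670 (decimal)
Compute 9759 - 2670 = 7089
Convert 7089 (decimal) → 7089 = 1×4096 + 11×256 + 11×16 + 1 → 0x1BB1 (hexadecimal)
0x1BB1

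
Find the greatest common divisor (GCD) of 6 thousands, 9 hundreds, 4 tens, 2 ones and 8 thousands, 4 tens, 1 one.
Convert 6 thousands, 9 hundreds, 4 tens, 2 ones (place-value notation) → 6×1000 + 9×100 + 4×10 + 2 = 6942 (decimal)
Convert 8 thousands, 4 tens, 1 one (place-value notation) → 8×1000 + 4×10 + 1 = 8041 (decimal)
Compute gcd(6942, 8041) = 1
1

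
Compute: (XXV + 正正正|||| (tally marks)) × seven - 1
Convert XXV (Roman numeral) → 10 + 10 + 5 = 25 (decimal)
Convert 正正正|||| (tally marks) → 5 + 5 + 5 + 4 = 19 (decimal)
Convert seven (English words) → 7 (decimal)
Expression in decimal: (25 + 19) × 7 - 1
Parentheses first: 25 + 19 = 44
Multiply: 44 × 7 = 308
Subtract: 308 - 1 = 307
307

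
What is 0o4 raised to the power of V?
Convert 0o4 (octal) → 4 (decimal)
Convert V (Roman numeral) → 5 (decimal)
Compute 4 ^ 5 = 1024
1024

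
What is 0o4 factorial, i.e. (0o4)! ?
Convert 0o4 (octal) → 4 (decimal)
Compute 4! = 24
24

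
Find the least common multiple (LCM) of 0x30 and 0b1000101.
Convert 0x30 (hexadecimal) → 3×16 = 48 (decimal)
Convert 0b1000101 (binary) → 64 + 4 + 1 = 69 (decimal)
Compute lcm(48, 69) = 1104
1104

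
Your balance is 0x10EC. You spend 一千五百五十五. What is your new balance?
Convert 0x10EC (hexadecimal) → 1×4096 + 14×16 + 12 = 4332 (decimal)
Convert 一千五百五十五 (Chinese numeral) → 1×1000 + 5×100 + 5×10 + 5 = 1555 (decimal)
Compute 4332 - 1555 = 2777
2777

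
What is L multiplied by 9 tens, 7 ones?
Convert L (Roman numeral) → 50 (decimal)
Convert 9 tens, 7 ones (place-value notation) → 9×10 + 7 = 97 (decimal)
Compute 50 × 97 = 4850
4850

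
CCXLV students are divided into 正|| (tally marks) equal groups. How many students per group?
Convert CCXLV (Roman numeral) → 100 + 100 + 40 + 5 = 245 (decimal)
Convert 正|| (tally marks) → 5 + 2 = 7 (decimal)
Compute 245 ÷ 7 = 35
35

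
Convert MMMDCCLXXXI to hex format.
Convert MMMDCCLXXXI (Roman numeral) → 1000 + 1000 + 1000 + 500 + 100 + 100 + 50 + 10 + 10 + 10 + 1 = 3781 (decimal)
Convert 3781 (decimal) → 3781 = 14×256 + 12×16 + 5 → 0xEC5 (hexadecimal)
0xEC5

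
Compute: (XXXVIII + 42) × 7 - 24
Convert XXXVIII (Roman numeral) → 10 + 10 + 10 + 5 + 1 + 1 + 1 = 38 (decimal)
Expression in decimal: (38 + 42) × 7 - 24
Parentheses first: 38 + 42 = 80
Multiply: 80 × 7 = 560
Subtract: 560 - 24 = 536
536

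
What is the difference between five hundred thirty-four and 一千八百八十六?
Convert five hundred thirty-four (English words) → 5×100 + 34 = 534 (decimal)
Convert 一千八百八十六 (Chinese numeral) → 1×1000 + 8×100 + 8×10 + 6 = 1886 (decimal)
Difference: |534 - 1886| = 1352
1352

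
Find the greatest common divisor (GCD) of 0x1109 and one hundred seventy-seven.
Convert 0x1109 (hexadecimal) → 1×4096 + 1×256 + 9 = 4361 (decimal)
Convert one hundred seventy-seven (English words) → 1×100 + 77 = 177 (decimal)
Compute gcd(4361, 177) = 1
1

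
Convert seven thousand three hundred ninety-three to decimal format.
Convert seven thousand three hundred ninety-three (English words) → 7×1000 + 3×100 + 93 = 7393 (decimal)
7393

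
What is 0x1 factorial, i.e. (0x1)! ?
Convert 0x1 (hexadecimal) → 1 (decimal)
Compute 1! = 1
1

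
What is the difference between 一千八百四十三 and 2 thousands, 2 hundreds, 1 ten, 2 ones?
Convert 一千八百四十三 (Chinese numeral) → 1×1000 + 8×100 + 4×10 + 3 = 1843 (decimal)
Convert 2 thousands, 2 hundreds, 1 ten, 2 ones (place-value notation) → 2×1000 + 2×100 + 1×10 + 2 = 2212 (decimal)
Difference: |1843 - 2212| = 369
369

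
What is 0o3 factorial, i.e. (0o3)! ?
Convert 0o3 (octal) → 3 (decimal)
Compute 3! = 6
6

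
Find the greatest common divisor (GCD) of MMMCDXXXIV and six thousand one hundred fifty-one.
Convert MMMCDXXXIV (Roman numeral) → 1000 + 1000 + 1000 + 400 + 10 + 10 + 10 + 4 = 3434 (decimal)
Convert six thousand one hundred fifty-one (English words) → 6×1000 + 1×100 + 51 = 6151 (decimal)
Compute gcd(3434, 6151) = 1
1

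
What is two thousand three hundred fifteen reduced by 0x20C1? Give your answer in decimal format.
Convert two thousand three hundred fifteen (English words) → 2×1000 + 3×100 + 15 = 2315 (decimal)
Convert 0x20C1 (hexadecimal) → 2×4096 + 12×16 + 1 = 8385 (decimal)
Compute 2315 - 8385 = -6070
-6070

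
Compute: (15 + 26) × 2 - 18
Parentheses first: 15 + 26 = 41
Multiply: 41 × 2 = 82
Subtract: 82 - 18 = 64
64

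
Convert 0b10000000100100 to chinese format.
Convert 0b10000000100100 (binary) → 8192 + 32 + 4 = 8228 (decimal)
Convert 8228 (decimal) → 8228 = 8×1000 + 2×100 + 2×10 + 8 → 八千二百二十八 (Chinese numeral)
八千二百二十八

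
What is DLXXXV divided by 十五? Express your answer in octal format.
Convert DLXXXV (Roman numeral) → 500 + 50 + 10 + 10 + 10 + 5 = 585 (decimal)
Convert 十五 (Chinese numeral) → 1×10 + 5 = 15 (decimal)
Compute 585 ÷ 15 = 39
Convert 39 (decimal) → 39 = 4×8 + 7 → 0o47 (octal)
0o47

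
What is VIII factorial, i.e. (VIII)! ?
Convert VIII (Roman numeral) → 5 + 1 + 1 + 1 = 8 (decimal)
Compute 8! = 40320
40320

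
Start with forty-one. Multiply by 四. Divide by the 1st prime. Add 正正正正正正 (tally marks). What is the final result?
Convert forty-one (English words) → 41 (decimal)
Start: 41
Convert 四 (Chinese numeral) → 4 (decimal)
41 × 4 = 164
Convert the 1st prime (prime index) → 2 (decimal)
164 ÷ 2 = 82
Convert 正正正正正正 (tally marks) → 5 + 5 + 5 + 5 + 5 + 5 = 30 (decimal)
82 + 30 = 112
112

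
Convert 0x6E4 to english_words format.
Convert 0x6E4 (hexadecimal) → 6×256 + 14×16 + 4 = 1764 (decimal)
Convert 1764 (decimal) → 1764 = 1×1000 + 7×100 + 64 → one thousand seven hundred sixty-four (English words)
one thousand seven hundred sixty-four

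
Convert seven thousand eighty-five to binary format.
Convert seven thousand eighty-five (English words) → 7×1000 + 85 = 7085 (decimal)
Convert 7085 (decimal) → 7085 = 4096 + 2048 + 512 + 256 + 128 + 32 + 8 + 4 + 1 → 0b1101110101101 (binary)
0b1101110101101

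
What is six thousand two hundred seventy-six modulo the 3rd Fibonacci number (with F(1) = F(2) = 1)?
Convert six thousand two hundred seventy-six (English words) → 6×1000 + 2×100 + 76 = 6276 (decimal)
Convert the 3rd Fibonacci number (with F(1) = F(2) = 1) (Fibonacci index) → 1, 1, 2 → 2 (decimal)
Compute 6276 mod 2 = 0
0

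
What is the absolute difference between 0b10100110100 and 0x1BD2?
Convert 0b10100110100 (binary) → 1024 + 256 + 32 + 16 + 4 = 1332 (decimal)
Convert 0x1BD2 (hexadecimal) → 1×4096 + 11×256 + 13×16 + 2 = 7122 (decimal)
Compute |1332 - 7122| = 5790
5790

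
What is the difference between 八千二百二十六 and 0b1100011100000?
Convert 八千二百二十六 (Chinese numeral) → 8×1000 + 2×100 + 2×10 + 6 = 8226 (decimal)
Convert 0b1100011100000 (binary) → 4096 + 2048 + 128 + 64 + 32 = 6368 (decimal)
Difference: |8226 - 6368| = 1858
1858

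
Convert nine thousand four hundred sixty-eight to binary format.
Convert nine thousand four hundred sixty-eight (English words) → 9×1000 + 4×100 + 68 = 9468 (decimal)
Convert 9468 (decimal) → 9468 = 8192 + 1024 + 128 + 64 + 32 + 16 + 8 + 4 → 0b10010011111100 (binary)
0b10010011111100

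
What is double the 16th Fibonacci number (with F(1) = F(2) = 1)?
The 16th Fibonacci number (with F(1) = F(2) = 1) = 987
Compute 987 × 2 = 1974
1974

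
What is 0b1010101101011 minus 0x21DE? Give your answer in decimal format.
Convert 0b1010101101011 (binary) → 4096 + 1024 + 256 + 64 + 32 + 8 + 2 + 1 = 5483 (decimal)
Convert 0x21DE (hexadecimal) → 2×4096 + 1×256 + 13×16 + 14 = 8670 (decimal)
Compute 5483 - 8670 = -3187
-3187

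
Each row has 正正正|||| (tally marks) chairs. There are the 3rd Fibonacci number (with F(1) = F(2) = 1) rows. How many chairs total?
Convert 正正正|||| (tally marks) → 5 + 5 + 5 + 4 = 19 (decimal)
Convert the 3rd Fibonacci number (with F(1) = F(2) = 1) (Fibonacci index) → 1, 1, 2 → 2 (decimal)
Compute 19 × 2 = 38
38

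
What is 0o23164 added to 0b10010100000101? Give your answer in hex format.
Convert 0o23164 (octal) → 2×4096 + 3×512 + 1×64 + 6×8 + 4 = 9844 (decimal)
Convert 0b10010100000101 (binary) → 8192 + 1024 + 256 + 4 + 1 = 9477 (decimal)
Compute 9844 + 9477 = 19321
Convert 19321 (decimal) → 19321 = 4×4096 + 11×256 + 7×16 + 9 → 0x4B79 (hexadecimal)
0x4B79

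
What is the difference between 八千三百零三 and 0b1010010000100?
Convert 八千三百零三 (Chinese numeral) → 8×1000 + 3×100 + 3 = 8303 (decimal)
Convert 0b1010010000100 (binary) → 4096 + 1024 + 128 + 4 = 5252 (decimal)
Difference: |8303 - 5252| = 3051
3051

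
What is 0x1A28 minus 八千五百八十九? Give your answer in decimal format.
Convert 0x1A28 (hexadecimal) → 1×4096 + 10×256 + 2×16 + 8 = 6696 (decimal)
Convert 八千五百八十九 (Chinese numeral) → 8×1000 + 5×100 + 8×10 + 9 = 8589 (decimal)
Compute 6696 - 8589 = -1893
-1893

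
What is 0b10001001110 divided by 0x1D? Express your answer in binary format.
Convert 0b10001001110 (binary) → 1024 + 64 + 8 + 4 + 2 = 1102 (decimal)
Convert 0x1D (hexadecimal) → 1×16 + 13 = 29 (decimal)
Compute 1102 ÷ 29 = 38
Convert 38 (decimal) → 38 = 32 + 4 + 2 → 0b100110 (binary)
0b100110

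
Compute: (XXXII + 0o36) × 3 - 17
Convert XXXII (Roman numeral) → 10 + 10 + 10 + 1 + 1 = 32 (decimal)
Convert 0o36 (octal) → 3×8 + 6 = 30 (decimal)
Expression in decimal: (32 + 30) × 3 - 17
Parentheses first: 32 + 30 = 62
Multiply: 62 × 3 = 186
Subtract: 186 - 17 = 169
169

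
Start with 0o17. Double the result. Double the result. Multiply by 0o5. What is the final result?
Convert 0o17 (octal) → 1×8 + 7 = 15 (decimal)
Start: 15
15 × 2 = 30
30 × 2 = 60
Convert 0o5 (octal) → 5 (decimal)
60 × 5 = 300
300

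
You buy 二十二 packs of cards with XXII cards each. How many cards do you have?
Convert XXII (Roman numeral) → 10 + 10 + 1 + 1 = 22 (decimal)
Convert 二十二 (Chinese numeral) → 2×10 + 2 = 22 (decimal)
Compute 22 × 22 = 484
484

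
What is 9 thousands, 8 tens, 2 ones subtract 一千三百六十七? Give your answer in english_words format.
Convert 9 thousands, 8 tens, 2 ones (place-value notation) → 9×1000 + 8×10 + 2 = 9082 (decimal)
Convert 一千三百六十七 (Chinese numeral) → 1×1000 + 3×100 + 6×10 + 7 = 1367 (decimal)
Compute 9082 - 1367 = 7715
Convert 7715 (decimal) → 7715 = 7×1000 + 7×100 + 15 → seven thousand seven hundred fifteen (English words)
seven thousand seven hundred fifteen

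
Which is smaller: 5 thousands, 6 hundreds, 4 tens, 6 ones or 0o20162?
Convert 5 thousands, 6 hundreds, 4 tens, 6 ones (place-value notation) → 5×1000 + 6×100 + 4×10 + 6 = 5646 (decimal)
Convert 0o20162 (octal) → 2×4096 + 1×64 + 6×8 + 2 = 8306 (decimal)
Compare 5646 vs 8306: smaller = 5646
5646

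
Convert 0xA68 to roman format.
Convert 0xA68 (hexadecimal) → 10×256 + 6×16 + 8 = 2664 (decimal)
Convert 2664 (decimal) → 2664 = 1000 + 1000 + 500 + 100 + 50 + 10 + 4 → MMDCLXIV (Roman numeral)
MMDCLXIV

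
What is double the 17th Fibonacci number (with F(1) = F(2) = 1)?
The 17th Fibonacci number (with F(1) = F(2) = 1) = 1597
Compute 1597 × 2 = 3194
3194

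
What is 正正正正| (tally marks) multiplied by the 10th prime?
Convert 正正正正| (tally marks) → 5 + 5 + 5 + 5 + 1 = 21 (decimal)
Convert the 10th prime (prime index) → 29 (decimal)
Compute 21 × 29 = 609
609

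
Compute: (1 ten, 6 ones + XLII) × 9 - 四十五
Convert 1 ten, 6 ones (place-value notation) → 1×10 + 6 = 16 (decimal)
Convert XLII (Roman numeral) → 40 + 1 + 1 = 42 (decimal)
Convert 四十五 (Chinese numeral) → 4×10 + 5 = 45 (decimal)
Expression in decimal: (16 + 42) × 9 - 45
Parentheses first: 16 + 42 = 58
Multiply: 58 × 9 = 522
Subtract: 522 - 45 = 477
477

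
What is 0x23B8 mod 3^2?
Convert 0x23B8 (hexadecimal) → 2×4096 + 3×256 + 11×16 + 8 = 9144 (decimal)
Convert 3^2 (power) → 9 (decimal)
Compute 9144 mod 9 = 0
0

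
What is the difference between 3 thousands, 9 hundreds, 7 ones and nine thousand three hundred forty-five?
Convert 3 thousands, 9 hundreds, 7 ones (place-value notation) → 3×1000 + 9×100 + 7 = 3907 (decimal)
Convert nine thousand three hundred forty-five (English words) → 9×1000 + 3×100 + 45 = 9345 (decimal)
Difference: |3907 - 9345| = 5438
5438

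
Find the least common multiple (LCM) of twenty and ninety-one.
Convert twenty (English words) → 20 (decimal)
Convert ninety-one (English words) → 91 (decimal)
Compute lcm(20, 91) = 1820
1820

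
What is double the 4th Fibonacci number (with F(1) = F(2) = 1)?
The 4th Fibonacci number (with F(1) = F(2) = 1): 1, 1, 2, 3 → 3
Compute 3 × 2 = 6
6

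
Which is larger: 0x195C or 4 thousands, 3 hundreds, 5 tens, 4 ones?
Convert 0x195C (hexadecimal) → 1×4096 + 9×256 + 5×16 + 12 = 6492 (decimal)
Convert 4 thousands, 3 hundreds, 5 tens, 4 ones (place-value notation) → 4×1000 + 3×100 + 5×10 + 4 = 4354 (decimal)
Compare 6492 vs 4354: larger = 6492
6492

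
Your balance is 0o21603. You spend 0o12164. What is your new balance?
Convert 0o21603 (octal) → 2×4096 + 1×512 + 6×64 + 3 = 9091 (decimal)
Convert 0o12164 (octal) → 1×4096 + 2×512 + 1×64 + 6×8 + 4 = 5236 (decimal)
Compute 9091 - 5236 = 3855
3855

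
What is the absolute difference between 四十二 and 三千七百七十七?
Convert 四十二 (Chinese numeral) → 4×10 + 2 = 42 (decimal)
Convert 三千七百七十七 (Chinese numeral) → 3×1000 + 7×100 + 7×10 + 7 = 3777 (decimal)
Compute |42 - 3777| = 3735
3735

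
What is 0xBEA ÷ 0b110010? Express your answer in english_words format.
Convert 0xBEA (hexadecimal) → 11×256 + 14×16 + 10 = 3050 (decimal)
Convert 0b110010 (binary) → 32 + 16 + 2 = 50 (decimal)
Compute 3050 ÷ 50 = 61
Convert 61 (decimal) → sixty-one (English words)
sixty-one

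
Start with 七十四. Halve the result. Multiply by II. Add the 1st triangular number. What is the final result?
Convert 七十四 (Chinese numeral) → 7×10 + 4 = 74 (decimal)
Start: 74
74 ÷ 2 = 37
Convert II (Roman numeral) → 1 + 1 = 2 (decimal)
37 × 2 = 74
Convert the 1st triangular number (triangular index) → 1×2/2 = 1 (decimal)
74 + 1 = 75
75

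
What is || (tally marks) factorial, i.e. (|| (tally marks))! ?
Convert || (tally marks) → 2 (decimal)
Compute 2! = 2
2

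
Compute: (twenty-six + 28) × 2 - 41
Convert twenty-six (English words) → 26 (decimal)
Expression in decimal: (26 + 28) × 2 - 41
Parentheses first: 26 + 28 = 54
Multiply: 54 × 2 = 108
Subtract: 108 - 41 = 67
67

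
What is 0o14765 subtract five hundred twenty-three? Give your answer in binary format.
Convert 0o14765 (octal) → 1×4096 + 4×512 + 7×64 + 6×8 + 5 = 6645 (decimal)
Convert five hundred twenty-three (English words) → 5×100 + 23 = 523 (decimal)
Compute 6645 - 523 = 6122
Convert 6122 (decimal) → 6122 = 4096 + 1024 + 512 + 256 + 128 + 64 + 32 + 8 + 2 → 0b1011111101010 (binary)
0b1011111101010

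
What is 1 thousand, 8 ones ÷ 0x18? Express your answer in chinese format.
Convert 1 thousand, 8 ones (place-value notation) → 1×1000 + 8 = 1008 (decimal)
Convert 0x18 (hexadecimal) → 1×16 + 8 = 24 (decimal)
Compute 1008 ÷ 24 = 42
Convert 42 (decimal) → 42 = 4×10 + 2 → 四十二 (Chinese numeral)
四十二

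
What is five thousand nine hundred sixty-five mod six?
Convert five thousand nine hundred sixty-five (English words) → 5×1000 + 9×100 + 65 = 5965 (decimal)
Convert six (English words) → 6 (decimal)
Compute 5965 mod 6 = 1
1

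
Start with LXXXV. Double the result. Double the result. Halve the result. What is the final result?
Convert LXXXV (Roman numeral) → 50 + 10 + 10 + 10 + 5 = 85 (decimal)
Start: 85
85 × 2 = 170
170 × 2 = 340
340 ÷ 2 = 170
170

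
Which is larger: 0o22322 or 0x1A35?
Convert 0o22322 (octal) → 2×4096 + 2×512 + 3×64 + 2×8 + 2 = 9426 (decimal)
Convert 0x1A35 (hexadecimal) → 1×4096 + 10×256 + 3×16 + 5 = 6709 (decimal)
Compare 9426 vs 6709: larger = 9426
9426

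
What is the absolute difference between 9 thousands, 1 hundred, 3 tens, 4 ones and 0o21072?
Convert 9 thousands, 1 hundred, 3 tens, 4 ones (place-value notation) → 9×1000 + 1×100 + 3×10 + 4 = 9134 (decimal)
Convert 0o21072 (octal) → 2×4096 + 1×512 + 7×8 + 2 = 8762 (decimal)
Compute |9134 - 8762| = 372
372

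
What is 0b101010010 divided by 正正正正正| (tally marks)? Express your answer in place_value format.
Convert 0b101010010 (binary) → 256 + 64 + 16 + 2 = 338 (decimal)
Convert 正正正正正| (tally marks) → 5 + 5 + 5 + 5 + 5 + 1 = 26 (decimal)
Compute 338 ÷ 26 = 13
Convert 13 (decimal) → 13 = 1×10 + 3 → 1 ten, 3 ones (place-value notation)
1 ten, 3 ones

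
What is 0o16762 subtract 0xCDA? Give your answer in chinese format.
Convert 0o16762 (octal) → 1×4096 + 6×512 + 7×64 + 6×8 + 2 = 7666 (decimal)
Convert 0xCDA (hexadecimal) → 12×256 + 13×16 + 10 = 3290 (decimal)
Compute 7666 - 3290 = 4376
Convert 4376 (decimal) → 4376 = 4×1000 + 3×100 + 7×10 + 6 → 四千三百七十六 (Chinese numeral)
四千三百七十六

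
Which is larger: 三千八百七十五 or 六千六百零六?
Convert 三千八百七十五 (Chinese numeral) → 3×1000 + 8×100 + 7×10 + 5 = 3875 (decimal)
Convert 六千六百零六 (Chinese numeral) → 6×1000 + 6×100 + 6 = 6606 (decimal)
Compare 3875 vs 6606: larger = 6606
6606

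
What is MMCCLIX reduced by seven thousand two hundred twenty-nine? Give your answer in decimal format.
Convert MMCCLIX (Roman numeral) → 1000 + 1000 + 100 + 100 + 50 + 9 = 2259 (decimal)
Convert seven thousand two hundred twenty-nine (English words) → 7×1000 + 2×100 + 29 = 7229 (decimal)
Compute 2259 - 7229 = -4970
-4970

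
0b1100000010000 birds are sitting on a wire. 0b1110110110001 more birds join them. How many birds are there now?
Convert 0b1100000010000 (binary) → 4096 + 2048 + 16 = 6160 (decimal)
Convert 0b1110110110001 (binary) → 4096 + 2048 + 1024 + 256 + 128 + 32 + 16 + 1 = 7601 (decimal)
Compute 6160 + 7601 = 13761
13761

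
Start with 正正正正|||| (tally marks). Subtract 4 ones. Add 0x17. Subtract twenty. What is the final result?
Convert 正正正正|||| (tally marks) → 5 + 5 + 5 + 5 + 4 = 24 (decimal)
Start: 24
Convert 4 ones (place-value notation) → 4 (decimal)
24 - 4 = 20
Convert 0x17 (hexadecimal) → 1×16 + 7 = 23 (decimal)
20 + 23 = 43
Convert twenty (English words) → 20 (decimal)
43 - 20 = 23
23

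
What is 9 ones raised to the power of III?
Convert 9 ones (place-value notation) → 9 (decimal)
Convert III (Roman numeral) → 1 + 1 + 1 = 3 (decimal)
Compute 9 ^ 3 = 729
729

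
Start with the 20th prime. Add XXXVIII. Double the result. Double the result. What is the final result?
Convert the 20th prime (prime index) → 71 (decimal)
Start: 71
Convert XXXVIII (Roman numeral) → 10 + 10 + 10 + 5 + 1 + 1 + 1 = 38 (decimal)
71 + 38 = 109
109 × 2 = 218
218 × 2 = 436
436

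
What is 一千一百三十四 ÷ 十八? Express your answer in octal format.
Convert 一千一百三十四 (Chinese numeral) → 1×1000 + 1×100 + 3×10 + 4 = 1134 (decimal)
Convert 十八 (Chinese numeral) → 1×10 + 8 = 18 (decimal)
Compute 1134 ÷ 18 = 63
Convert 63 (decimal) → 63 = 7×8 + 7 → 0o77 (octal)
0o77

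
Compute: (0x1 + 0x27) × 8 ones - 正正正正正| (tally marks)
Convert 0x1 (hexadecimal) → 1 (decimal)
Convert 0x27 (hexadecimal) → 2×16 + 7 = 39 (decimal)
Convert 8 ones (place-value notation) → 8 (decimal)
Convert 正正正正正| (tally marks) → 5 + 5 + 5 + 5 + 5 + 1 = 26 (decimal)
Expression in decimal: (1 + 39) × 8 - 26
Parentheses first: 1 + 39 = 40
Multiply: 40 × 8 = 320
Subtract: 320 - 26 = 294
294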